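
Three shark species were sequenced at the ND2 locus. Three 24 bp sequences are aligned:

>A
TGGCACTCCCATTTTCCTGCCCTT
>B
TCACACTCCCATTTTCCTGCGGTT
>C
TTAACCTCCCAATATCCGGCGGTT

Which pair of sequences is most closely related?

A–B: 4/24 differ, p = 0.167, d = 0.188.
A–C: 9/24 differ, p = 0.375, d = 0.520.
B–C: 6/24 differ, p = 0.250, d = 0.304.
The smallest distance is between A and B.

A and B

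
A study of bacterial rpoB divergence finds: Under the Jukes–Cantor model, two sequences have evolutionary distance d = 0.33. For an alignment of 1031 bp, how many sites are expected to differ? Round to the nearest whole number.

275

Invert JC69: p = (3/4)(1 − e^(−4d/3)) = 0.75 × (1 − e^(-0.44)) = 0.75 × (1 − 0.644036) = 0.266973.
Expected differing sites = pL ≈ 0.266973 × 1031 = 275.249163 ≈ 275.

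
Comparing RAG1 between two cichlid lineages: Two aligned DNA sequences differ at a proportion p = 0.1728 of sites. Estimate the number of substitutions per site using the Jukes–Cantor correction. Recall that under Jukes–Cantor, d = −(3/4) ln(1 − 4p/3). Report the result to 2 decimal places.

d = −(3/4) ln(1 − 4p/3) = −0.75 ln(1 − 0.2304) = −0.75 ln(0.7696)
  = −0.75 × (-0.261884) = 0.196413 substitutions/site.

0.20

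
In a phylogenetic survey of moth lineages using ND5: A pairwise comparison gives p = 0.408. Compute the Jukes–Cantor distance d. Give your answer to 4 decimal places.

d = −(3/4) ln(1 − 4p/3) = −0.75 ln(1 − 0.544) = −0.75 ln(0.456)
  = −0.75 × (-0.785262) = 0.588947 substitutions/site.

0.5889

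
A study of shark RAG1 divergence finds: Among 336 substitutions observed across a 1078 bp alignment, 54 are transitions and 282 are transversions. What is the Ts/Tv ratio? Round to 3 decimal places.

R = 54/282 = 0.191489… ≈ 0.191 (to 3 d.p.).

0.191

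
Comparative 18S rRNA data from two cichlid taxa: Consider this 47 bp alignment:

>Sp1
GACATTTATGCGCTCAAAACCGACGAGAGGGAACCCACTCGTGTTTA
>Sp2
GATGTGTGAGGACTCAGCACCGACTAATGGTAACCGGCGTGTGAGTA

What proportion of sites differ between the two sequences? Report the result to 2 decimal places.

The sequences differ at 19 of 47 positions.
p = 19/47 = 0.404255… ≈ 0.40 (to 2 d.p.).

0.40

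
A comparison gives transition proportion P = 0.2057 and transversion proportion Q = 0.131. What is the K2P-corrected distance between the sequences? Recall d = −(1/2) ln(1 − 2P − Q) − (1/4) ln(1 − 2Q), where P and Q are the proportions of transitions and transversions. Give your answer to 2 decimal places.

Under the Kimura two-parameter model, d = −½ ln(1 − 2P − Q) − ¼ ln(1 − 2Q).
1 − 2P − Q = 0.4576, giving −½ ln(0.4576) = 0.390880.
1 − 2Q = 0.738, giving −¼ ln(0.738) = 0.075953.
d = 0.390880 + 0.075953 = 0.466833.

0.47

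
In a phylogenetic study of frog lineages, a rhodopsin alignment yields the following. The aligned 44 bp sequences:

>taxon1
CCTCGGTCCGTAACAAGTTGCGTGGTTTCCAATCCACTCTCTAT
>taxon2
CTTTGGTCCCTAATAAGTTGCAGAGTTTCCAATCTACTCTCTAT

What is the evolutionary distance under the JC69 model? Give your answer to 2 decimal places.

The sequences differ at 8 of 44 sites (2, 4, 10, 14, 22, 23, 24, 35), so p = 8/44 ≈ 0.181818.
d = −(3/4) ln(1 − 4p/3) = −0.75 ln(1 − 0.242424) = −0.75 ln(0.757576)
  = −0.75 × (-0.277631) = 0.208223 substitutions/site.

0.21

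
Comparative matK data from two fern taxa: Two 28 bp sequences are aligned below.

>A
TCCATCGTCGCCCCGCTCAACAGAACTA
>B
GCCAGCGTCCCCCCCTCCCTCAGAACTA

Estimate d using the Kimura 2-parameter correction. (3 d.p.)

Of 28 sites, 2 differences are transitions and 6 are transversions, so P = 2/28 ≈ 0.071429 and Q = 6/28 ≈ 0.214286.
Under the Kimura two-parameter model, d = −½ ln(1 − 2P − Q) − ¼ ln(1 − 2Q).
1 − 2P − Q = 0.642856, giving −½ ln(0.642856) = 0.220917.
1 − 2Q = 0.571428, giving −¼ ln(0.571428) = 0.139904.
d = 0.220917 + 0.139904 = 0.360821.

0.361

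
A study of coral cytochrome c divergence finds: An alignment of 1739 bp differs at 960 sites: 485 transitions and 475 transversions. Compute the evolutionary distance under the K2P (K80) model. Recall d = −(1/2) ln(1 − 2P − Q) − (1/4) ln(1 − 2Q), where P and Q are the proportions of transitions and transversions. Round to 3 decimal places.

P = 485/1739 ≈ 0.278896 and Q = 475/1739 ≈ 0.273145.
Under the Kimura two-parameter model, d = −½ ln(1 − 2P − Q) − ¼ ln(1 − 2Q).
1 − 2P − Q = 0.169063, giving −½ ln(0.169063) = 0.888742.
1 − 2Q = 0.45371, giving −¼ ln(0.45371) = 0.197574.
d = 0.888742 + 0.197574 = 1.086316.

1.086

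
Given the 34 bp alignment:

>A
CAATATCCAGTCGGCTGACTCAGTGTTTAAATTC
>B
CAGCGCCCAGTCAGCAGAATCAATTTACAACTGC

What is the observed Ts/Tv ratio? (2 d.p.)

1.17

Transitions are A↔G and C↔T; transversions are all other mismatches.
Transitions: 7. Transversions: 6.
R = 7/6 = 1.166666… ≈ 1.17 (to 2 d.p.).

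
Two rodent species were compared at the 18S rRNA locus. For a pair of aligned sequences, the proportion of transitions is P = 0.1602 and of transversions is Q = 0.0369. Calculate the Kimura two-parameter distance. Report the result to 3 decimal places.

Under the Kimura two-parameter model, d = −½ ln(1 − 2P − Q) − ¼ ln(1 − 2Q).
1 − 2P − Q = 0.6427, giving −½ ln(0.6427) = 0.221039.
1 − 2Q = 0.9262, giving −¼ ln(0.9262) = 0.019166.
d = 0.221039 + 0.019166 = 0.240205.

0.240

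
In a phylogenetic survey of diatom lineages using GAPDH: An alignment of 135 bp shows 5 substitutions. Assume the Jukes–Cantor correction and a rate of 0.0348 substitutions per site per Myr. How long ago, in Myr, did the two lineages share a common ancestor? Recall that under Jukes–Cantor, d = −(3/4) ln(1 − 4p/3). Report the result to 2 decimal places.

0.55

p = 5/135 ≈ 0.037037.
d = −(3/4) ln(1 − 4p/3) = −0.75 ln(1 − 0.049383) = −0.75 ln(0.950617)
  = −0.75 × (-0.050644) = 0.037983 substitutions/site.
Under a molecular clock d = 2μt, so t = d/(2μ) = 0.037983 / (2 × 0.0348) = 0.55 Myr.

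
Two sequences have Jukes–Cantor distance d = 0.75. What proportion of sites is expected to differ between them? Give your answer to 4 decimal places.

p = (3/4)(1 − e^(−4d/3)) = 0.75 × (1 − e^(-1)) = 0.75 × (1 − 0.367879) = 0.474091.

0.4741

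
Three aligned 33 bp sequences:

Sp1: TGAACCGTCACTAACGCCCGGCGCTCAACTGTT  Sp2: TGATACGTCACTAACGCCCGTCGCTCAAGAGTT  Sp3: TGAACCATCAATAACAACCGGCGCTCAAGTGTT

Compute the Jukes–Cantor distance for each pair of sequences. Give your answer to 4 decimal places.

d(Sp1,Sp2) = 0.1693, d(Sp1,Sp3) = 0.1693, d(Sp2,Sp3) = 0.2928

Sp1–Sp2: 5/33 sites differ → p ≈ 0.151515, d = −0.75 ln(1 − 0.20202) = 0.169254 ≈ 0.1693.
Sp1–Sp3: 5/33 sites differ → p ≈ 0.151515, d = −0.75 ln(1 − 0.20202) = 0.169254 ≈ 0.1693.
Sp2–Sp3: 8/33 sites differ → p ≈ 0.242424, d = −0.75 ln(1 − 0.323232) = 0.292820 ≈ 0.2928.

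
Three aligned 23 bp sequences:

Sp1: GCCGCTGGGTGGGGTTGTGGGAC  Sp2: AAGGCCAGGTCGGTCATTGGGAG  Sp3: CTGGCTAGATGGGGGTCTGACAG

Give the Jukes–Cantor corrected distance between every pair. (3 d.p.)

d(Sp1,Sp2) = 0.761, d(Sp1,Sp3) = 0.650, d(Sp2,Sp3) = 0.761

Sp1–Sp2: 11/23 sites differ → p ≈ 0.478261, d = −0.75 ln(1 − 0.637681) = 0.761423 ≈ 0.761.
Sp1–Sp3: 10/23 sites differ → p ≈ 0.434783, d = −0.75 ln(1 − 0.579711) = 0.650110 ≈ 0.650.
Sp2–Sp3: 11/23 sites differ → p ≈ 0.478261, d = −0.75 ln(1 − 0.637681) = 0.761423 ≈ 0.761.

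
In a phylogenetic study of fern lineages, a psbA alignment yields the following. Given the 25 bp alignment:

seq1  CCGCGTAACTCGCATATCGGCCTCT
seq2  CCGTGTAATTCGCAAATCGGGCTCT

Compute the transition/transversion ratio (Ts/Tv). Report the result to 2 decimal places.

1.00

Transitions are A↔G and C↔T; transversions are all other mismatches.
Transitions: 2. Transversions: 2.
R = 2/2 = 1.00.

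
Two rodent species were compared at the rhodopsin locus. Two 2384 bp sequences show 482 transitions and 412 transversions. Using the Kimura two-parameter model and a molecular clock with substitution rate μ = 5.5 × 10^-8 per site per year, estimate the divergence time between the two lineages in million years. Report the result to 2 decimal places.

P = 482/2384 ≈ 0.202181 and Q = 412/2384 ≈ 0.172819.
Under the Kimura two-parameter model, d = −½ ln(1 − 2P − Q) − ¼ ln(1 − 2Q).
1 − 2P − Q = 0.422819, giving −½ ln(0.422819) = 0.430406.
1 − 2Q = 0.654362, giving −¼ ln(0.654362) = 0.106024.
d = 0.430406 + 0.106024 = 0.536430.
Under a molecular clock d = 2μt, so t = d/(2μ) = 0.536430 / (2 × 5.5 × 10^-8) = 4.88 million years.

4.88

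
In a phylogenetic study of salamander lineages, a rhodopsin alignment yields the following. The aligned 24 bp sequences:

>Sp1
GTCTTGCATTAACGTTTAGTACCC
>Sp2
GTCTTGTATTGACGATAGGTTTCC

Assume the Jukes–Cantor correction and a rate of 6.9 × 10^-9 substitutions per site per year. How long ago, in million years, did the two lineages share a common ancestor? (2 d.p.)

26.77

The sequences differ at 7 of 24 sites (7, 11, 15, 17, 18, 21, 22), so p = 7/24 ≈ 0.291667.
d = −(3/4) ln(1 − 4p/3) = −0.75 ln(1 − 0.388889) = −0.75 ln(0.611111)
  = −0.75 × (-0.492477) = 0.369358 substitutions/site.
Under a molecular clock d = 2μt, so t = d/(2μ) = 0.369358 / (2 × 6.9 × 10^-9) = 26.77 million years.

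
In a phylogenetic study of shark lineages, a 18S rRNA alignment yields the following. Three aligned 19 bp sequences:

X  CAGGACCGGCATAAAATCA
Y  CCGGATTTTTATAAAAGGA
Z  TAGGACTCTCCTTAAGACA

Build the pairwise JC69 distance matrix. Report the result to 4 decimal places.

X–Y: 8/19 sites differ → p ≈ 0.421053, d = −0.75 ln(1 − 0.561404) = 0.618132 ≈ 0.6181.
X–Z: 8/19 sites differ → p ≈ 0.421053, d = −0.75 ln(1 − 0.561404) = 0.618132 ≈ 0.6181.
Y–Z: 10/19 sites differ → p ≈ 0.526316, d = −0.75 ln(1 − 0.701755) = 0.907380 ≈ 0.9074.

d(X,Y) = 0.6181, d(X,Z) = 0.6181, d(Y,Z) = 0.9074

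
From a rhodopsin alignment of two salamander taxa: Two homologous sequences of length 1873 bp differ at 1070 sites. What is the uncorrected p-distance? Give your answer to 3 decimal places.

0.571

p = 1070/1873 = 0.571276… ≈ 0.571 (to 3 d.p.).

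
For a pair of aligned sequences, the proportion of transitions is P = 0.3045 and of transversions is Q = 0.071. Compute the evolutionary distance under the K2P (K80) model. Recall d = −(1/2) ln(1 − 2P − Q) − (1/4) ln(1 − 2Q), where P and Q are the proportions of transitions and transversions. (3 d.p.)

0.608

Under the Kimura two-parameter model, d = −½ ln(1 − 2P − Q) − ¼ ln(1 − 2Q).
1 − 2P − Q = 0.32, giving −½ ln(0.32) = 0.569717.
1 − 2Q = 0.858, giving −¼ ln(0.858) = 0.038288.
d = 0.569717 + 0.038288 = 0.608005.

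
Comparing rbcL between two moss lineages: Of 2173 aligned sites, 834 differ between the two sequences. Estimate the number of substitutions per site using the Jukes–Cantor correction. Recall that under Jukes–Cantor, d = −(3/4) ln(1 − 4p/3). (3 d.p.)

0.538

p = 834/2173 ≈ 0.383801.
d = −(3/4) ln(1 − 4p/3) = −0.75 ln(1 − 0.511735) = −0.75 ln(0.488265)
  = −0.75 × (-0.716897) = 0.537673 substitutions/site.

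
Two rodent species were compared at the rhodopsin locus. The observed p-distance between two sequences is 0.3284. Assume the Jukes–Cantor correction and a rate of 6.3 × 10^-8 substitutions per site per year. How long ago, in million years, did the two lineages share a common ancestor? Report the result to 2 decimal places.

3.43

d = −(3/4) ln(1 − 4p/3) = −0.75 ln(1 − 0.437867) = −0.75 ln(0.562133)
  = −0.75 × (-0.576017) = 0.432013 substitutions/site.
Under a molecular clock d = 2μt, so t = d/(2μ) = 0.432013 / (2 × 6.3 × 10^-8) = 3.43 million years.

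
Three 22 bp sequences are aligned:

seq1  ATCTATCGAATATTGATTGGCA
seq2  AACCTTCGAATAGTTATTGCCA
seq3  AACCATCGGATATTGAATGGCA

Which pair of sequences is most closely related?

seq1–seq2: 6/22 differ, p = 0.273, d = 0.339.
seq1–seq3: 4/22 differ, p = 0.182, d = 0.208.
seq2–seq3: 6/22 differ, p = 0.273, d = 0.339.
The smallest distance is between seq1 and seq3.

seq1 and seq3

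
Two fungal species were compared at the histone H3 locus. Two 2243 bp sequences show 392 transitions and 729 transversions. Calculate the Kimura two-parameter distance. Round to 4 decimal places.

P = 392/2243 ≈ 0.174766 and Q = 729/2243 ≈ 0.325011.
Under the Kimura two-parameter model, d = −½ ln(1 − 2P − Q) − ¼ ln(1 − 2Q).
1 − 2P − Q = 0.325457, giving −½ ln(0.325457) = 0.561262.
1 − 2Q = 0.349978, giving −¼ ln(0.349978) = 0.262471.
d = 0.561262 + 0.262471 = 0.823733.

0.8237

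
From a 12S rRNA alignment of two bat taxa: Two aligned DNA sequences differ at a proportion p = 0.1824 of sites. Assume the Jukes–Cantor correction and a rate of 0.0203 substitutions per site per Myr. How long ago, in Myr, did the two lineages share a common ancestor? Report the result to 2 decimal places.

d = −(3/4) ln(1 − 4p/3) = −0.75 ln(1 − 0.2432) = −0.75 ln(0.7568)
  = −0.75 × (-0.278656) = 0.208992 substitutions/site.
Under a molecular clock d = 2μt, so t = d/(2μ) = 0.208992 / (2 × 0.0203) = 5.15 Myr.

5.15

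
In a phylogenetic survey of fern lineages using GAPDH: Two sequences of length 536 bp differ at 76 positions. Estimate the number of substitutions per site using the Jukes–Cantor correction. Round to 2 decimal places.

p = 76/536 ≈ 0.141791.
d = −(3/4) ln(1 − 4p/3) = −0.75 ln(1 − 0.189055) = −0.75 ln(0.810945)
  = −0.75 × (-0.209555) = 0.157166 substitutions/site.

0.16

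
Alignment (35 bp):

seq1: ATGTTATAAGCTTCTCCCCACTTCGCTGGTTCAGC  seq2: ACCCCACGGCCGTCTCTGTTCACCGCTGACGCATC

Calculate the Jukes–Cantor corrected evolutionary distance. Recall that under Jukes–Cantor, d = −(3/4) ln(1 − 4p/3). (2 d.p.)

The sequences differ at 19 of 35 sites, so p = 19/35 ≈ 0.542857.
d = −(3/4) ln(1 − 4p/3) = −0.75 ln(1 − 0.723809) = −0.75 ln(0.276191)
  = −0.75 × (-1.286663) = 0.964997 substitutions/site.

0.96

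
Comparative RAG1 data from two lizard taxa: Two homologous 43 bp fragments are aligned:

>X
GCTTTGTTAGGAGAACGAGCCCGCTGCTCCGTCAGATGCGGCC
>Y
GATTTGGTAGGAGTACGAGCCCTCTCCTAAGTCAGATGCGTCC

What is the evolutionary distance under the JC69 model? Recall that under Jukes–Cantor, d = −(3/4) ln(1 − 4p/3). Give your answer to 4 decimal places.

The sequences differ at 8 of 43 sites (2, 7, 14, 23, 26, 29, 30, 41), so p = 8/43 ≈ 0.186047.
d = −(3/4) ln(1 − 4p/3) = −0.75 ln(1 − 0.248063) = −0.75 ln(0.751937)
  = −0.75 × (-0.285103) = 0.213827 substitutions/site.

0.2138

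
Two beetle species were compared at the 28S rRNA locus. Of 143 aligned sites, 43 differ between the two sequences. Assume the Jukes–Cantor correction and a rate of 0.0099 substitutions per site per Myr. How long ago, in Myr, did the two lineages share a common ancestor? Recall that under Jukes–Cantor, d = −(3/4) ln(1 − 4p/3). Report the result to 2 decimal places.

19.41

p = 43/143 ≈ 0.300699.
d = −(3/4) ln(1 − 4p/3) = −0.75 ln(1 − 0.400932) = −0.75 ln(0.599068)
  = −0.75 × (-0.512380) = 0.384285 substitutions/site.
Under a molecular clock d = 2μt, so t = d/(2μ) = 0.384285 / (2 × 0.0099) = 19.41 Myr.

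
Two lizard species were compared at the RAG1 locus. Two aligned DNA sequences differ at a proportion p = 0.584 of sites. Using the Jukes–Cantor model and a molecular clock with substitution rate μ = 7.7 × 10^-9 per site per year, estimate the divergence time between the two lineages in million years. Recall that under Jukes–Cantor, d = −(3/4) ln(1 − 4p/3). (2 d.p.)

d = −(3/4) ln(1 − 4p/3) = −0.75 ln(1 − 0.778667) = −0.75 ln(0.221333)
  = −0.75 × (-1.508087) = 1.131065 substitutions/site.
Under a molecular clock d = 2μt, so t = d/(2μ) = 1.131065 / (2 × 7.7 × 10^-9) = 73.45 million years.

73.45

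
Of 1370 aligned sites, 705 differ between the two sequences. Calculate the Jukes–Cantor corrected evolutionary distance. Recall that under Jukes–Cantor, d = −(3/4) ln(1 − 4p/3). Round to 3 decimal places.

0.869

p = 705/1370 ≈ 0.514599.
d = −(3/4) ln(1 − 4p/3) = −0.75 ln(1 − 0.686132) = −0.75 ln(0.313868)
  = −0.75 × (-1.158783) = 0.869087 substitutions/site.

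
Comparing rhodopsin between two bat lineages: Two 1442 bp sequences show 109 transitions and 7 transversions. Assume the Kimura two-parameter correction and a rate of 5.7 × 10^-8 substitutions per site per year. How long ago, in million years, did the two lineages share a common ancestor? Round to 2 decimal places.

P = 109/1442 ≈ 0.075589 and Q = 7/1442 ≈ 0.004854.
Under the Kimura two-parameter model, d = −½ ln(1 − 2P − Q) − ¼ ln(1 − 2Q).
1 − 2P − Q = 0.843968, giving −½ ln(0.843968) = 0.084820.
1 − 2Q = 0.990292, giving −¼ ln(0.990292) = 0.002439.
d = 0.084820 + 0.002439 = 0.087259.
Under a molecular clock d = 2μt, so t = d/(2μ) = 0.087259 / (2 × 5.7 × 10^-8) = 0.77 million years.

0.77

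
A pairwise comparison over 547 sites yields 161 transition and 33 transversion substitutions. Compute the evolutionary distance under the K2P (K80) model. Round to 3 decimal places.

0.556

P = 161/547 ≈ 0.294333 and Q = 33/547 ≈ 0.060329.
Under the Kimura two-parameter model, d = −½ ln(1 − 2P − Q) − ¼ ln(1 − 2Q).
1 − 2P − Q = 0.351005, giving −½ ln(0.351005) = 0.523477.
1 − 2Q = 0.879342, giving −¼ ln(0.879342) = 0.032145.
d = 0.523477 + 0.032145 = 0.555622.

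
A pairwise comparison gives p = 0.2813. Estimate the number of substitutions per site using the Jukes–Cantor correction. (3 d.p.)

0.353

d = −(3/4) ln(1 − 4p/3) = −0.75 ln(1 − 0.375067) = −0.75 ln(0.624933)
  = −0.75 × (-0.470111) = 0.352583 substitutions/site.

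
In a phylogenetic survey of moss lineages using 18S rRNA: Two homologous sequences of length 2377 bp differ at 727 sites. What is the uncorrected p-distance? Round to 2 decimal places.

0.31

p = 727/2377 = 0.305847… ≈ 0.31 (to 2 d.p.).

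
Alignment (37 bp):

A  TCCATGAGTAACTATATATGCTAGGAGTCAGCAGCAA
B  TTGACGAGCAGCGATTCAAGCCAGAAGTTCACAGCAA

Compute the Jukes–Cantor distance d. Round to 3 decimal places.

0.527

The sequences differ at 14 of 37 sites, so p = 14/37 ≈ 0.378378.
d = −(3/4) ln(1 − 4p/3) = −0.75 ln(1 − 0.504504) = −0.75 ln(0.495496)
  = −0.75 × (-0.702196) = 0.526647 substitutions/site.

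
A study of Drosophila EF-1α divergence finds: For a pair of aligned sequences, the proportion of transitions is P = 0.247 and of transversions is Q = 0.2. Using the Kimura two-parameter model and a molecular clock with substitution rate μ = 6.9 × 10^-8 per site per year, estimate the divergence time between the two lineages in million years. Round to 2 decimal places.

5.22

Under the Kimura two-parameter model, d = −½ ln(1 − 2P − Q) − ¼ ln(1 − 2Q).
1 − 2P − Q = 0.306, giving −½ ln(0.306) = 0.592085.
1 − 2Q = 0.6, giving −¼ ln(0.6) = 0.127706.
d = 0.592085 + 0.127706 = 0.719791.
Under a molecular clock d = 2μt, so t = d/(2μ) = 0.719791 / (2 × 6.9 × 10^-8) = 5.22 million years.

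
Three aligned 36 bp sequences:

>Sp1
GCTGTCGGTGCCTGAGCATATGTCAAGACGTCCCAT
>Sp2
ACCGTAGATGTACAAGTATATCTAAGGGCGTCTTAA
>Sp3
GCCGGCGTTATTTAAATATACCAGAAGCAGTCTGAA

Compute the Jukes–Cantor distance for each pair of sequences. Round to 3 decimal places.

Sp1–Sp2: 16/36 sites differ → p ≈ 0.444444, d = −0.75 ln(1 − 0.592592) = 0.673455 ≈ 0.673.
Sp1–Sp3: 18/36 sites differ → p = 0.5, d = −0.75 ln(1 − 0.666667) = 0.823960 ≈ 0.824.
Sp2–Sp3: 15/36 sites differ → p ≈ 0.416667, d = −0.75 ln(1 − 0.555556) = 0.608198 ≈ 0.608.

d(Sp1,Sp2) = 0.673, d(Sp1,Sp3) = 0.824, d(Sp2,Sp3) = 0.608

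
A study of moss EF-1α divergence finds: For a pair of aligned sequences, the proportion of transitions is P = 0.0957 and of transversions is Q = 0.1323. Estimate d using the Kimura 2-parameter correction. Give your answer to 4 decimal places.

0.2724

Under the Kimura two-parameter model, d = −½ ln(1 − 2P − Q) − ¼ ln(1 − 2Q).
1 − 2P − Q = 0.6763, giving −½ ln(0.6763) = 0.195559.
1 − 2Q = 0.7354, giving −¼ ln(0.7354) = 0.076835.
d = 0.195559 + 0.076835 = 0.272394.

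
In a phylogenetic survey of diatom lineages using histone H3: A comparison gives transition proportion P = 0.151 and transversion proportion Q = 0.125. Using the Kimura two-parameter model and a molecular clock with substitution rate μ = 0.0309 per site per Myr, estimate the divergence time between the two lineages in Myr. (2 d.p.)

Under the Kimura two-parameter model, d = −½ ln(1 − 2P − Q) − ¼ ln(1 − 2Q).
1 − 2P − Q = 0.573, giving −½ ln(0.573) = 0.278435.
1 − 2Q = 0.75, giving −¼ ln(0.75) = 0.071921.
d = 0.278435 + 0.071921 = 0.350356.
Under a molecular clock d = 2μt, so t = d/(2μ) = 0.350356 / (2 × 0.0309) = 5.67 Myr.

5.67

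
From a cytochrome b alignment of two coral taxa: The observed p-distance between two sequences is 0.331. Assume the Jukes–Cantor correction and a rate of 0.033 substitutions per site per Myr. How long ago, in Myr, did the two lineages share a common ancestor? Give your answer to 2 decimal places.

d = −(3/4) ln(1 − 4p/3) = −0.75 ln(1 − 0.441333) = −0.75 ln(0.558667)
  = −0.75 × (-0.582202) = 0.436652 substitutions/site.
Under a molecular clock d = 2μt, so t = d/(2μ) = 0.436652 / (2 × 0.033) = 6.62 Myr.

6.62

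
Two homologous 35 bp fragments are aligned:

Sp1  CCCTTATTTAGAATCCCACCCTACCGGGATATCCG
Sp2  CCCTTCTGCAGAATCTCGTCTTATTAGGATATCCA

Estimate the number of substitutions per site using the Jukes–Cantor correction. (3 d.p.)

The sequences differ at 11 of 35 sites, so p = 11/35 ≈ 0.314286.
d = −(3/4) ln(1 − 4p/3) = −0.75 ln(1 − 0.419048) = −0.75 ln(0.580952)
  = −0.75 × (-0.543087) = 0.407315 substitutions/site.

0.407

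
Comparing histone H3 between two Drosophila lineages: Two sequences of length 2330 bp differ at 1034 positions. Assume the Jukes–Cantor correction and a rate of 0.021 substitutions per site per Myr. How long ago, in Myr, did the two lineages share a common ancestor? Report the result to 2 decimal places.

16.00

p = 1034/2330 ≈ 0.443777.
d = −(3/4) ln(1 − 4p/3) = −0.75 ln(1 − 0.591703) = −0.75 ln(0.408297)
  = −0.75 × (-0.895760) = 0.671820 substitutions/site.
Under a molecular clock d = 2μt, so t = d/(2μ) = 0.671820 / (2 × 0.021) = 16.00 Myr.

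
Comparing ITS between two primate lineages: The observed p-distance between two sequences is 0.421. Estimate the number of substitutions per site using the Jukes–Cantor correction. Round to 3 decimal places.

d = −(3/4) ln(1 − 4p/3) = −0.75 ln(1 − 0.561333) = −0.75 ln(0.438667)
  = −0.75 × (-0.824015) = 0.618011 substitutions/site.

0.618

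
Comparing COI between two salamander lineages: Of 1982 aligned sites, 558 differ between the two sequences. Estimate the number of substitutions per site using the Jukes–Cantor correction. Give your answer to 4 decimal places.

0.3530

p = 558/1982 ≈ 0.281534.
d = −(3/4) ln(1 − 4p/3) = −0.75 ln(1 − 0.375379) = −0.75 ln(0.624621)
  = −0.75 × (-0.470610) = 0.352958 substitutions/site.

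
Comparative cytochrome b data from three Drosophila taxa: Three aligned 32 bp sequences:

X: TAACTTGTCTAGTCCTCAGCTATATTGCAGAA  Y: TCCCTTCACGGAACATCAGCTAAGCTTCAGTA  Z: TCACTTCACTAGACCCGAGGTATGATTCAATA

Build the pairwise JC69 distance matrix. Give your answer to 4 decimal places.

X–Y: 14/32 sites differ → p = 0.4375, d = −0.75 ln(1 − 0.583333) = 0.656601 ≈ 0.6566.
X–Z: 12/32 sites differ → p = 0.375, d = −0.75 ln(1 − 0.5) = 0.519860 ≈ 0.5199.
Y–Z: 11/32 sites differ → p = 0.34375, d = −0.75 ln(1 − 0.458333) = 0.459828 ≈ 0.4598.

d(X,Y) = 0.6566, d(X,Z) = 0.5199, d(Y,Z) = 0.4598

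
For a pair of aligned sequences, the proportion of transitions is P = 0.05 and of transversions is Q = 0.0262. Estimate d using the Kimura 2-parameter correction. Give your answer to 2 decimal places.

0.08

Under the Kimura two-parameter model, d = −½ ln(1 − 2P − Q) − ¼ ln(1 − 2Q).
1 − 2P − Q = 0.8738, giving −½ ln(0.8738) = 0.067452.
1 − 2Q = 0.9476, giving −¼ ln(0.9476) = 0.013456.
d = 0.067452 + 0.013456 = 0.080908.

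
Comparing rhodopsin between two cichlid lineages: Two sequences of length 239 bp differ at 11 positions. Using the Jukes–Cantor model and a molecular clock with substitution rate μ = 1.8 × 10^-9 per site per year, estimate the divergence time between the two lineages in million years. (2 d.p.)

13.19

p = 11/239 ≈ 0.046025.
d = −(3/4) ln(1 − 4p/3) = −0.75 ln(1 − 0.061367) = −0.75 ln(0.938633)
  = −0.75 × (-0.063331) = 0.047498 substitutions/site.
Under a molecular clock d = 2μt, so t = d/(2μ) = 0.047498 / (2 × 1.8 × 10^-9) = 13.19 million years.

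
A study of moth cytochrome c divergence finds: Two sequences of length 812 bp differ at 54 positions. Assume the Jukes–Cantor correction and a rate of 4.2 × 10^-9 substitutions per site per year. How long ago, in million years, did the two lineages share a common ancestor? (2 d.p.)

8.29

p = 54/812 ≈ 0.066502.
d = −(3/4) ln(1 − 4p/3) = −0.75 ln(1 − 0.088669) = −0.75 ln(0.911331)
  = −0.75 × (-0.092849) = 0.069637 substitutions/site.
Under a molecular clock d = 2μt, so t = d/(2μ) = 0.069637 / (2 × 4.2 × 10^-9) = 8.29 million years.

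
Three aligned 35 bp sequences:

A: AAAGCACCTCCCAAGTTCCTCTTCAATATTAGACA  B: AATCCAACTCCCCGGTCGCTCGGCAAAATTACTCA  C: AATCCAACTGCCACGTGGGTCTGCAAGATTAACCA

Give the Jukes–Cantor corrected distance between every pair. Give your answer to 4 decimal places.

A–B: 12/35 sites differ → p ≈ 0.342857, d = −0.75 ln(1 − 0.457143) = 0.458182 ≈ 0.4582.
A–C: 12/35 sites differ → p ≈ 0.342857, d = −0.75 ln(1 − 0.457143) = 0.458182 ≈ 0.4582.
B–C: 9/35 sites differ → p ≈ 0.257143, d = −0.75 ln(1 − 0.342857) = 0.314890 ≈ 0.3149.

d(A,B) = 0.4582, d(A,C) = 0.4582, d(B,C) = 0.3149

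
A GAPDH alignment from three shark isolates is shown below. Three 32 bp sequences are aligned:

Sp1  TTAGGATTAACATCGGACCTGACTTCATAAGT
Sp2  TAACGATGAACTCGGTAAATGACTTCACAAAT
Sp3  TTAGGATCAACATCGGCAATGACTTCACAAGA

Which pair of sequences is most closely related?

Sp1–Sp2: 11/32 differ, p = 0.344, d = 0.460.
Sp1–Sp3: 6/32 differ, p = 0.188, d = 0.216.
Sp2–Sp3: 10/32 differ, p = 0.313, d = 0.404.
The smallest distance is between Sp1 and Sp3.

Sp1 and Sp3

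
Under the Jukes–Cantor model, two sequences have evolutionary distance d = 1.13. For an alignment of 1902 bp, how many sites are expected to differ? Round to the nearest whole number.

Invert JC69: p = (3/4)(1 − e^(−4d/3)) = 0.75 × (1 − e^(-1.506667)) = 0.75 × (1 − 0.221647) = 0.583765.
Expected differing sites = pL ≈ 0.583765 × 1902 = 1110.32103 ≈ 1110.

1110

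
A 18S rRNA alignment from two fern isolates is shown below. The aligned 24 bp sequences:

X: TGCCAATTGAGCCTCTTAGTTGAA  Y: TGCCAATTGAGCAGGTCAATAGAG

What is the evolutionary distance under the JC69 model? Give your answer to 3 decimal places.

The sequences differ at 7 of 24 sites (13, 14, 15, 17, 19, 21, 24), so p = 7/24 ≈ 0.291667.
d = −(3/4) ln(1 − 4p/3) = −0.75 ln(1 − 0.388889) = −0.75 ln(0.611111)
  = −0.75 × (-0.492477) = 0.369358 substitutions/site.

0.369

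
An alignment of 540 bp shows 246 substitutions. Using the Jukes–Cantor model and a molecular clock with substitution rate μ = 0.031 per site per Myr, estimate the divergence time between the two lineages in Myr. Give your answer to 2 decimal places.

11.31

p = 246/540 ≈ 0.455556.
d = −(3/4) ln(1 − 4p/3) = −0.75 ln(1 − 0.607408) = −0.75 ln(0.392592)
  = −0.75 × (-0.934984) = 0.701238 substitutions/site.
Under a molecular clock d = 2μt, so t = d/(2μ) = 0.701238 / (2 × 0.031) = 11.31 Myr.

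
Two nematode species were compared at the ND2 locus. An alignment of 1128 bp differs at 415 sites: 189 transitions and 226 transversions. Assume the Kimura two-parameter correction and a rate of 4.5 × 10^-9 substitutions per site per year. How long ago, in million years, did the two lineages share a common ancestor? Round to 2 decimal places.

P = 189/1128 ≈ 0.167553 and Q = 226/1128 ≈ 0.200355.
Under the Kimura two-parameter model, d = −½ ln(1 − 2P − Q) − ¼ ln(1 − 2Q).
1 − 2P − Q = 0.464539, giving −½ ln(0.464539) = 0.383355.
1 − 2Q = 0.59929, giving −¼ ln(0.59929) = 0.128002.
d = 0.383355 + 0.128002 = 0.511357.
Under a molecular clock d = 2μt, so t = d/(2μ) = 0.511357 / (2 × 4.5 × 10^-9) = 56.82 million years.

56.82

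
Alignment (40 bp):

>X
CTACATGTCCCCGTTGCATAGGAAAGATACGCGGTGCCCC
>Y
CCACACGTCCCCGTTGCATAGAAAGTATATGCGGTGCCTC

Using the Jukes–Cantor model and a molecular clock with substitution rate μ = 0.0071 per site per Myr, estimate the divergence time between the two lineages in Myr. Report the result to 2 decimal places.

14.03

The sequences differ at 7 of 40 sites (2, 6, 22, 25, 26, 30, 39), so p = 7/40 = 0.175.
d = −(3/4) ln(1 − 4p/3) = −0.75 ln(1 − 0.233333) = −0.75 ln(0.766667)
  = −0.75 × (-0.265703) = 0.199277 substitutions/site.
Under a molecular clock d = 2μt, so t = d/(2μ) = 0.199277 / (2 × 0.0071) = 14.03 Myr.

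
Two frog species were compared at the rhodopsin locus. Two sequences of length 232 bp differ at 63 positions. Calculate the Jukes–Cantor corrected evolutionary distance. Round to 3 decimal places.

p = 63/232 ≈ 0.271552.
d = −(3/4) ln(1 − 4p/3) = −0.75 ln(1 − 0.362069) = −0.75 ln(0.637931)
  = −0.75 × (-0.449525) = 0.337144 substitutions/site.

0.337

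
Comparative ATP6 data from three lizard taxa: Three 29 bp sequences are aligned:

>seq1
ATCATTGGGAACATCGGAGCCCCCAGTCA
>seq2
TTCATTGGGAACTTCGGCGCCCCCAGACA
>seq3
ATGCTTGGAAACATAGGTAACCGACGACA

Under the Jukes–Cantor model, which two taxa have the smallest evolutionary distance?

seq1 and seq2

seq1–seq2: 4/29 differ, p = 0.138, d = 0.152.
seq1–seq3: 11/29 differ, p = 0.379, d = 0.529.
seq2–seq3: 12/29 differ, p = 0.414, d = 0.602.
The smallest distance is between seq1 and seq2.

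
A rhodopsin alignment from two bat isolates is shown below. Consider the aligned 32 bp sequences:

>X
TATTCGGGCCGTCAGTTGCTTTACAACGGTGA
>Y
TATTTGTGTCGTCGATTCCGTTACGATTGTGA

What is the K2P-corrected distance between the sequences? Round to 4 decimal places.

Of 32 sites, 6 differences are transitions and 4 are transversions, so P = 6/32 = 0.1875 and Q = 4/32 = 0.125.
Under the Kimura two-parameter model, d = −½ ln(1 − 2P − Q) − ¼ ln(1 − 2Q).
1 − 2P − Q = 0.5, giving −½ ln(0.5) = 0.346574.
1 − 2Q = 0.75, giving −¼ ln(0.75) = 0.071921.
d = 0.346574 + 0.071921 = 0.418495.

0.4185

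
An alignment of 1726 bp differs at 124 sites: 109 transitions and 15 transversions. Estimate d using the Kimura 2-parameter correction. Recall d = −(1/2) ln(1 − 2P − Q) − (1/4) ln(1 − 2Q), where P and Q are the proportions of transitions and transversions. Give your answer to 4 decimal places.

P = 109/1726 ≈ 0.063152 and Q = 15/1726 ≈ 0.008691.
Under the Kimura two-parameter model, d = −½ ln(1 − 2P − Q) − ¼ ln(1 − 2Q).
1 − 2P − Q = 0.865005, giving −½ ln(0.865005) = 0.072510.
1 − 2Q = 0.982618, giving −¼ ln(0.982618) = 0.004384.
d = 0.072510 + 0.004384 = 0.076894.

0.0769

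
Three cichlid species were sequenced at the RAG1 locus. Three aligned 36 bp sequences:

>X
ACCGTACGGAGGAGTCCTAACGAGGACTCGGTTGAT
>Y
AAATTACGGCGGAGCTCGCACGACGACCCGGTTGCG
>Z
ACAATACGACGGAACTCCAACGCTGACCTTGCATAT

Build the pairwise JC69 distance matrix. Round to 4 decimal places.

X–Y: 12/36 sites differ → p ≈ 0.333333, d = −0.75 ln(1 − 0.444444) = 0.440839 ≈ 0.4408.
X–Z: 16/36 sites differ → p ≈ 0.444444, d = −0.75 ln(1 − 0.592592) = 0.673455 ≈ 0.6735.
Y–Z: 15/36 sites differ → p ≈ 0.416667, d = −0.75 ln(1 − 0.555556) = 0.608198 ≈ 0.6082.

d(X,Y) = 0.4408, d(X,Z) = 0.6735, d(Y,Z) = 0.6082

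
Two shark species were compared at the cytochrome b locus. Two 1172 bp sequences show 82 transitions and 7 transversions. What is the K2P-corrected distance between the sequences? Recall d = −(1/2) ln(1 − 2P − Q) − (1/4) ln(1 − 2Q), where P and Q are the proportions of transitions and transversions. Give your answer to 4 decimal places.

0.0819

P = 82/1172 ≈ 0.069966 and Q = 7/1172 ≈ 0.005973.
Under the Kimura two-parameter model, d = −½ ln(1 − 2P − Q) − ¼ ln(1 − 2Q).
1 − 2P − Q = 0.854095, giving −½ ln(0.854095) = 0.078856.
1 − 2Q = 0.988054, giving −¼ ln(0.988054) = 0.003004.
d = 0.078856 + 0.003004 = 0.081860.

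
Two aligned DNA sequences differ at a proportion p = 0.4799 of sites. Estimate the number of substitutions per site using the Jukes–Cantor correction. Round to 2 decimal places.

d = −(3/4) ln(1 − 4p/3) = −0.75 ln(1 − 0.639867) = −0.75 ln(0.360133)
  = −0.75 × (-1.021282) = 0.765962 substitutions/site.

0.77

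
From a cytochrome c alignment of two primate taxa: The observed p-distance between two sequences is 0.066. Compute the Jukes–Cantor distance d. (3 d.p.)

d = −(3/4) ln(1 − 4p/3) = −0.75 ln(1 − 0.088) = −0.75 ln(0.912)
  = −0.75 × (-0.092115) = 0.069086 substitutions/site.

0.069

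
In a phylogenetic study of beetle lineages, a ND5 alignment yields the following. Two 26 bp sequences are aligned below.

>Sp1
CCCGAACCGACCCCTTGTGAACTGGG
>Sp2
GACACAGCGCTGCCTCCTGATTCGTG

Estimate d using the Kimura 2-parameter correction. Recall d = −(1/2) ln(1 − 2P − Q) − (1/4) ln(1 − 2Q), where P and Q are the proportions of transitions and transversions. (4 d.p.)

Of 26 sites, 5 differences are transitions and 9 are transversions, so P = 5/26 ≈ 0.192308 and Q = 9/26 ≈ 0.346154.
Under the Kimura two-parameter model, d = −½ ln(1 − 2P − Q) − ¼ ln(1 − 2Q).
1 − 2P − Q = 0.26923, giving −½ ln(0.26923) = 0.656095.
1 − 2Q = 0.307692, giving −¼ ln(0.307692) = 0.294664.
d = 0.656095 + 0.294664 = 0.950759.

0.9508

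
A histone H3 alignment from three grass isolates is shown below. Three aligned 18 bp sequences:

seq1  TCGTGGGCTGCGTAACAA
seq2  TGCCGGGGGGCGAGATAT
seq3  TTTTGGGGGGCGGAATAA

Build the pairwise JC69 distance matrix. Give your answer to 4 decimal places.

seq1–seq2: 9/18 sites differ → p = 0.5, d = −0.75 ln(1 − 0.666667) = 0.823960 ≈ 0.8240.
seq1–seq3: 6/18 sites differ → p ≈ 0.333333, d = −0.75 ln(1 − 0.444444) = 0.440839 ≈ 0.4408.
seq2–seq3: 6/18 sites differ → p ≈ 0.333333, d = −0.75 ln(1 − 0.444444) = 0.440839 ≈ 0.4408.

d(seq1,seq2) = 0.8240, d(seq1,seq3) = 0.4408, d(seq2,seq3) = 0.4408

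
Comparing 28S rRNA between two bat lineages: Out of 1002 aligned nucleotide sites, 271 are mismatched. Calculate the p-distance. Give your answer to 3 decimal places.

0.270

p = 271/1002 = 0.270459… ≈ 0.270 (to 3 d.p.).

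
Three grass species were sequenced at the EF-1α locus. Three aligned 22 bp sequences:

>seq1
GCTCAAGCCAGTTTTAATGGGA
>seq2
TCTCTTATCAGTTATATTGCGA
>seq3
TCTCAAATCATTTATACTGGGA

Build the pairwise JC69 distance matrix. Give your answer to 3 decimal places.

seq1–seq2: 8/22 sites differ → p ≈ 0.363636, d = −0.75 ln(1 − 0.484848) = 0.497470 ≈ 0.497.
seq1–seq3: 6/22 sites differ → p ≈ 0.272727, d = −0.75 ln(1 − 0.363636) = 0.338988 ≈ 0.339.
seq2–seq3: 5/22 sites differ → p ≈ 0.227273, d = −0.75 ln(1 − 0.303031) = 0.270761 ≈ 0.271.

d(seq1,seq2) = 0.497, d(seq1,seq3) = 0.339, d(seq2,seq3) = 0.271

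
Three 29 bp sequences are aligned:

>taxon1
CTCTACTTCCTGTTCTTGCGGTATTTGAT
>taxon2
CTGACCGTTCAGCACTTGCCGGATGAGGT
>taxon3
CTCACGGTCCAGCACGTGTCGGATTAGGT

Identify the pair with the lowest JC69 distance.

taxon2 and taxon3

taxon1–taxon2: 13/29 differ, p = 0.448, d = 0.683.
taxon1–taxon3: 13/29 differ, p = 0.448, d = 0.683.
taxon2–taxon3: 6/29 differ, p = 0.207, d = 0.242.
The smallest distance is between taxon2 and taxon3.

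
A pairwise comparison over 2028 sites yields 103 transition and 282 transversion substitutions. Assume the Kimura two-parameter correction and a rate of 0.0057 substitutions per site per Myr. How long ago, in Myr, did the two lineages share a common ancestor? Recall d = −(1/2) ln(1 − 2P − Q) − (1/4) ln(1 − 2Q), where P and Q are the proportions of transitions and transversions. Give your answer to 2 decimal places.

19.22

P = 103/2028 ≈ 0.050789 and Q = 282/2028 ≈ 0.139053.
Under the Kimura two-parameter model, d = −½ ln(1 − 2P − Q) − ¼ ln(1 − 2Q).
1 − 2P − Q = 0.759369, giving −½ ln(0.759369) = 0.137634.
1 − 2Q = 0.721894, giving −¼ ln(0.721894) = 0.081469.
d = 0.137634 + 0.081469 = 0.219103.
Under a molecular clock d = 2μt, so t = d/(2μ) = 0.219103 / (2 × 0.0057) = 19.22 Myr.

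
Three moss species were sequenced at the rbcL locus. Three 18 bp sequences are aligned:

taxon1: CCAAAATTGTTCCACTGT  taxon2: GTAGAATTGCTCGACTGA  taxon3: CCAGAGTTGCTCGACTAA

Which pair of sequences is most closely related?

taxon2 and taxon3

taxon1–taxon2: 6/18 differ, p = 0.333, d = 0.441.
taxon1–taxon3: 6/18 differ, p = 0.333, d = 0.441.
taxon2–taxon3: 4/18 differ, p = 0.222, d = 0.264.
The smallest distance is between taxon2 and taxon3.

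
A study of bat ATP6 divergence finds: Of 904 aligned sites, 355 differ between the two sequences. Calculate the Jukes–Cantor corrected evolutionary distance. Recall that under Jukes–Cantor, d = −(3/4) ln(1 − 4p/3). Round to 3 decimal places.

p = 355/904 ≈ 0.392699.
d = −(3/4) ln(1 − 4p/3) = −0.75 ln(1 − 0.523599) = −0.75 ln(0.476401)
  = −0.75 × (-0.741495) = 0.556121 substitutions/site.

0.556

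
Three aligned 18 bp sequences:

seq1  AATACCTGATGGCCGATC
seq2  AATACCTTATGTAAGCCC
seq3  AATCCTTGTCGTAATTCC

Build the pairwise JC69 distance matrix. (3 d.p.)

seq1–seq2: 6/18 sites differ → p ≈ 0.333333, d = −0.75 ln(1 − 0.444444) = 0.440839 ≈ 0.441.
seq1–seq3: 10/18 sites differ → p ≈ 0.555556, d = −0.75 ln(1 − 0.740741) = 1.012446 ≈ 1.012.
seq2–seq3: 7/18 sites differ → p ≈ 0.388889, d = −0.75 ln(1 − 0.518519) = 0.548166 ≈ 0.548.

d(seq1,seq2) = 0.441, d(seq1,seq3) = 1.012, d(seq2,seq3) = 0.548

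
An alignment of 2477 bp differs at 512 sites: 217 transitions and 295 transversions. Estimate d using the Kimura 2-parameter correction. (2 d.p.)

0.24

P = 217/2477 ≈ 0.087606 and Q = 295/2477 ≈ 0.119096.
Under the Kimura two-parameter model, d = −½ ln(1 − 2P − Q) − ¼ ln(1 − 2Q).
1 − 2P − Q = 0.705692, giving −½ ln(0.705692) = 0.174288.
1 − 2Q = 0.761808, giving −¼ ln(0.761808) = 0.068015.
d = 0.174288 + 0.068015 = 0.242303.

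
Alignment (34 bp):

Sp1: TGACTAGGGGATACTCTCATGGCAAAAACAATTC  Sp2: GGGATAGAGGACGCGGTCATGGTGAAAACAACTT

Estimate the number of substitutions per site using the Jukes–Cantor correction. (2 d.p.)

0.48

The sequences differ at 12 of 34 sites, so p = 12/34 ≈ 0.352941.
d = −(3/4) ln(1 − 4p/3) = −0.75 ln(1 − 0.470588) = −0.75 ln(0.529412)
  = −0.75 × (-0.635988) = 0.476991 substitutions/site.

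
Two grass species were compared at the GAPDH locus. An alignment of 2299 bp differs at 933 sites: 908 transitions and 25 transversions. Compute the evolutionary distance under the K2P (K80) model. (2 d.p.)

0.81

P = 908/2299 ≈ 0.394954 and Q = 25/2299 ≈ 0.010874.
Under the Kimura two-parameter model, d = −½ ln(1 − 2P − Q) − ¼ ln(1 − 2Q).
1 − 2P − Q = 0.199218, giving −½ ln(0.199218) = 0.806678.
1 − 2Q = 0.978252, giving −¼ ln(0.978252) = 0.005497.
d = 0.806678 + 0.005497 = 0.812175.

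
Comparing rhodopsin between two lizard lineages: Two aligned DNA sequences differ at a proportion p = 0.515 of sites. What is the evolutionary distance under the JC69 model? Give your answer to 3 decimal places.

d = −(3/4) ln(1 − 4p/3) = −0.75 ln(1 − 0.686667) = −0.75 ln(0.313333)
  = −0.75 × (-1.160489) = 0.870367 substitutions/site.

0.870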